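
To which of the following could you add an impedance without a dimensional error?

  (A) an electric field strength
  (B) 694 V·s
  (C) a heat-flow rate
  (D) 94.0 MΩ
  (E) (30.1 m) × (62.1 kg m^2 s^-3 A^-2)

(D)

Reference: [impedance] = kg·m²·s⁻³·A⁻².
Each option:
  (A) [electric field strength] = kg·m·s⁻³·A⁻¹
  (B) V·s = J·C⁻¹·s = kg·m²·s⁻²·A⁻¹
  (C) [heat-flow rate] = kg·m²·s⁻³
  (D) Ω = V·A⁻¹ = kg·m²·s⁻³·A⁻²  ← same
  (E) [m] · [kg·m²·s⁻³·A⁻²] = kg·m³·s⁻³·A⁻²
Only (D) matches kg·m²·s⁻³·A⁻².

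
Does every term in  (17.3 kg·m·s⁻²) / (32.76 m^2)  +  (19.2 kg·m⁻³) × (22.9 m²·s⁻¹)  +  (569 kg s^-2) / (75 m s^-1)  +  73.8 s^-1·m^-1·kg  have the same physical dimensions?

Reduce each to base SI dimensions:
  (17.3 kg·m·s⁻²) / (32.76 m^2):  [kg·m·s⁻²] / [m²] = kg·m⁻¹·s⁻²
  (19.2 kg·m⁻³) × (22.9 m²·s⁻¹):  [kg·m⁻³] · [m²·s⁻¹] = kg·m⁻¹·s⁻¹
  (569 kg s^-2) / (75 m s^-1):  [kg·s⁻²] / [m·s⁻¹] = kg·m⁻¹·s⁻¹
  73.8 s^-1·m^-1·kg:  kg·m⁻¹·s⁻¹
The terms do not share a single dimension (kg·m⁻¹·s⁻² vs kg·m⁻¹·s⁻¹).

No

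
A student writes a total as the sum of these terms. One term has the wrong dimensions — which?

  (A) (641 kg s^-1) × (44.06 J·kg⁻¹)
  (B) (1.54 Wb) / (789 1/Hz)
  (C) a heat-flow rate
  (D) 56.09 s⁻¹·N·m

(B)

Work out the base dimensions of each:
  (A) [kg·s⁻¹] · [m²·s⁻²] = kg·m²·s⁻³
  (B) [kg·m²·s⁻²·A⁻¹] / [s] = kg·m²·s⁻³·A⁻¹
  (C) [heat-flow rate] = kg·m²·s⁻³
  (D) N·m·s⁻¹ = kg·m·s⁻²·m·s⁻¹ = kg·m²·s⁻³
All reduce to kg·m²·s⁻³ except (B), which is kg·m²·s⁻³·A⁻¹.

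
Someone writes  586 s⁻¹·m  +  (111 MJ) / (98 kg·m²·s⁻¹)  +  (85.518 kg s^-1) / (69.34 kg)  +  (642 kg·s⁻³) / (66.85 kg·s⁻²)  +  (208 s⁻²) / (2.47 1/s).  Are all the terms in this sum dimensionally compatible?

No

Reduce each to base SI dimensions:
  586 s⁻¹·m:  m·s⁻¹
  (111 MJ) / (98 kg·m²·s⁻¹):  [kg·m²·s⁻²] / [kg·m²·s⁻¹] = s⁻¹
  (85.518 kg s^-1) / (69.34 kg):  [kg·s⁻¹] / [kg] = s⁻¹
  (642 kg·s⁻³) / (66.85 kg·s⁻²):  [kg·s⁻³] / [kg·s⁻²] = s⁻¹
  (208 s⁻²) / (2.47 1/s):  [s⁻²] / [s⁻¹] = s⁻¹
The terms do not share a single dimension (m·s⁻¹ vs s⁻¹).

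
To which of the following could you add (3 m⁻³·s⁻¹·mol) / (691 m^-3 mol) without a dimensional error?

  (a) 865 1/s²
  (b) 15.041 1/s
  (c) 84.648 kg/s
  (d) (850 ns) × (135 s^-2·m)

(b)

Reference: [m⁻³·s⁻¹·mol] / [m⁻³·mol] = s⁻¹.
Each option:
  (a) s⁻²
  (b) s⁻¹  ← same
  (c) kg·s⁻¹
  (d) [s] · [m·s⁻²] = m·s⁻¹
Only (b) matches s⁻¹.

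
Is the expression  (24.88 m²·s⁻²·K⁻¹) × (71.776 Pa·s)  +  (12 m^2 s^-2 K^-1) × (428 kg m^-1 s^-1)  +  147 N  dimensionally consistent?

Work out the base dimensions of each:
  (24.88 m²·s⁻²·K⁻¹) × (71.776 Pa·s):  [m²·s⁻²·K⁻¹] · [kg·m⁻¹·s⁻¹] = kg·m·s⁻³·K⁻¹
  (12 m^2 s^-2 K^-1) × (428 kg m^-1 s^-1):  [m²·s⁻²·K⁻¹] · [kg·m⁻¹·s⁻¹] = kg·m·s⁻³·K⁻¹
  147 N:  N = kg·m·s⁻²
The terms do not share a single dimension (kg·m·s⁻² vs kg·m·s⁻³·K⁻¹).

No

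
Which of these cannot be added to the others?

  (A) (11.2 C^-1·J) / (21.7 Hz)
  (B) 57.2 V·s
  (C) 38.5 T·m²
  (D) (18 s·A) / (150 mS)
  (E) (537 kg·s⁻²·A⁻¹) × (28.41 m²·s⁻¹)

In SI base units:
  (A) [kg·m²·s⁻³·A⁻¹] / [s⁻¹] = kg·m²·s⁻²·A⁻¹
  (B) V·s = J·C⁻¹·s = kg·m²·s⁻²·A⁻¹
  (C) T·m² = Wb·m⁻²·m² = kg·m²·s⁻²·A⁻¹
  (D) [s·A] / [kg⁻¹·m⁻²·s³·A²] = kg·m²·s⁻²·A⁻¹
  (E) [kg·s⁻²·A⁻¹] · [m²·s⁻¹] = kg·m²·s⁻³·A⁻¹
All reduce to kg·m²·s⁻²·A⁻¹ except (E), which is kg·m²·s⁻³·A⁻¹.

(E)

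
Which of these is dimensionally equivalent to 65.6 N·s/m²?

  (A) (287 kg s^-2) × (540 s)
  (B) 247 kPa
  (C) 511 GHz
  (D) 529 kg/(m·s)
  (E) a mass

(D)

Reference: N·s·m⁻² = kg·m·s⁻²·s·m⁻² = kg·m⁻¹·s⁻¹.
Each option:
  (A) [kg·s⁻²] · [s] = kg·s⁻¹
  (B) Pa = N·m⁻² = kg·m⁻¹·s⁻²
  (C) Hz = s⁻¹
  (D) kg·m⁻¹·s⁻¹  ← same
  (E) [mass] = kg
Only (D) matches kg·m⁻¹·s⁻¹.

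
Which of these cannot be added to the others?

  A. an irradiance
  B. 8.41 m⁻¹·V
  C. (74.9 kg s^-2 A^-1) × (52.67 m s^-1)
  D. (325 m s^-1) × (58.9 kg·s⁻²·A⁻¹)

Dimensions:
  A. [irradiance] = kg·s⁻³
  B. V·m⁻¹ = J·C⁻¹·m⁻¹ = kg·m·s⁻³·A⁻¹
  C. [kg·s⁻²·A⁻¹] · [m·s⁻¹] = kg·m·s⁻³·A⁻¹
  D. [m·s⁻¹] · [kg·s⁻²·A⁻¹] = kg·m·s⁻³·A⁻¹
All reduce to kg·m·s⁻³·A⁻¹ except A., which is kg·s⁻³.

A.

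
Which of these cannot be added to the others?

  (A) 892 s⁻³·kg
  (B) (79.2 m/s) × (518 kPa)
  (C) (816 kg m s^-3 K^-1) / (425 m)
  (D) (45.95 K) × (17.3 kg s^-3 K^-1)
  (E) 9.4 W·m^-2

Reduce each to base SI dimensions:
  (A) kg·s⁻³
  (B) [m·s⁻¹] · [kg·m⁻¹·s⁻²] = kg·s⁻³
  (C) [kg·m·s⁻³·K⁻¹] / [m] = kg·s⁻³·K⁻¹
  (D) [K] · [kg·s⁻³·K⁻¹] = kg·s⁻³
  (E) W·m⁻² = J·s⁻¹·m⁻² = kg·s⁻³
All reduce to kg·s⁻³ except (C), which is kg·s⁻³·K⁻¹.

(C)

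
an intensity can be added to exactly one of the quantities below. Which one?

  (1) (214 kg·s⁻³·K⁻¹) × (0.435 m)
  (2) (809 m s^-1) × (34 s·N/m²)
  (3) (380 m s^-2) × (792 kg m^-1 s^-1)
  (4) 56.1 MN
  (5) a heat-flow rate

(3)

Reference: [intensity] = kg·s⁻³.
Each option:
  (1) [kg·s⁻³·K⁻¹] · [m] = kg·m·s⁻³·K⁻¹
  (2) [m·s⁻¹] · [kg·m⁻¹·s⁻¹] = kg·s⁻²
  (3) [m·s⁻²] · [kg·m⁻¹·s⁻¹] = kg·s⁻³  ← same
  (4) N = kg·m·s⁻²
  (5) [heat-flow rate] = kg·m²·s⁻³
Only (3) matches kg·s⁻³.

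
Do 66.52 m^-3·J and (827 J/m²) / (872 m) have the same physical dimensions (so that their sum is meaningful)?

Work out the base dimensions of each:
  66.52 m^-3·J:  J·m⁻³ = N·m·m⁻³ = kg·m⁻¹·s⁻²
  (827 J/m²) / (872 m):  [kg·s⁻²] / [m] = kg·m⁻¹·s⁻²
Both are kg·m⁻¹·s⁻², so they have the same dimensions and can be added.

Yes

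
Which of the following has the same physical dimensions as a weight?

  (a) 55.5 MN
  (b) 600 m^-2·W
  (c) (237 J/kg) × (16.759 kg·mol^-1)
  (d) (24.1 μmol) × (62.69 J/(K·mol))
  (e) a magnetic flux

Reference: [weight] = kg·m·s⁻².
Each option:
  (a) N = kg·m·s⁻²  ← same
  (b) W·m⁻² = J·s⁻¹·m⁻² = kg·s⁻³
  (c) [m²·s⁻²] · [kg·mol⁻¹] = kg·m²·s⁻²·mol⁻¹
  (d) [mol] · [kg·m²·s⁻²·K⁻¹·mol⁻¹] = kg·m²·s⁻²·K⁻¹
  (e) [magnetic flux] = kg·m²·s⁻²·A⁻¹
Only (a) matches kg·m·s⁻².

(a)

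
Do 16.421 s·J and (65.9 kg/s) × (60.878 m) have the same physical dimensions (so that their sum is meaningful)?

No

In SI base units:
  16.421 s·J:  J·s = N·m·s = kg·m²·s⁻¹
  (65.9 kg/s) × (60.878 m):  [kg·s⁻¹] · [m] = kg·m·s⁻¹
kg·m²·s⁻¹ ≠ kg·m·s⁻¹, so they cannot be added.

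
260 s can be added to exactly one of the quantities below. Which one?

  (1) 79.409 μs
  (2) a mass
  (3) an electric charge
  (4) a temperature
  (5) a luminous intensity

Reference: s.
Each option:
  (1) s  ← same
  (2) [mass] = kg
  (3) [electric charge] = s·A
  (4) [temperature] = K
  (5) [luminous intensity] = cd
Only (1) matches s.

(1)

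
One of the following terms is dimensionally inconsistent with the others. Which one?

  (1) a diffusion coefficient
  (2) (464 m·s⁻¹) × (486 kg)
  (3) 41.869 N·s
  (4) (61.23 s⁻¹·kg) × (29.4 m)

(1)

Work out the base dimensions of each:
  (1) [diffusion coefficient] = m²·s⁻¹
  (2) [m·s⁻¹] · [kg] = kg·m·s⁻¹
  (3) N·s = kg·m·s⁻²·s = kg·m·s⁻¹
  (4) [kg·s⁻¹] · [m] = kg·m·s⁻¹
All reduce to kg·m·s⁻¹ except (1), which is m²·s⁻¹.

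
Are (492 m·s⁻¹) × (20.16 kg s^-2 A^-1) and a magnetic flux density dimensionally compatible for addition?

No

Work out the base dimensions of each:
  (492 m·s⁻¹) × (20.16 kg s^-2 A^-1):  [m·s⁻¹] · [kg·s⁻²·A⁻¹] = kg·m·s⁻³·A⁻¹
  a magnetic flux density:  [magnetic flux density] = kg·s⁻²·A⁻¹
kg·m·s⁻³·A⁻¹ ≠ kg·s⁻²·A⁻¹, so they cannot be added.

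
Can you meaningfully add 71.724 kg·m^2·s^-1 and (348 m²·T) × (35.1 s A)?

Yes

Dimensions:
  71.724 kg·m^2·s^-1:  kg·m²·s⁻¹
  (348 m²·T) × (35.1 s A):  [kg·m²·s⁻²·A⁻¹] · [s·A] = kg·m²·s⁻¹
Both are kg·m²·s⁻¹, so they have the same dimensions and can be added.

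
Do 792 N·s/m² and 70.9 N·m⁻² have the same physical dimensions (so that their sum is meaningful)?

No

Expand each in SI base units:
  792 N·s/m²:  N·s·m⁻² = kg·m·s⁻²·s·m⁻² = kg·m⁻¹·s⁻¹
  70.9 N·m⁻²:  N·m⁻² = kg·m·s⁻²·m⁻² = kg·m⁻¹·s⁻²
kg·m⁻¹·s⁻¹ ≠ kg·m⁻¹·s⁻², so they cannot be added.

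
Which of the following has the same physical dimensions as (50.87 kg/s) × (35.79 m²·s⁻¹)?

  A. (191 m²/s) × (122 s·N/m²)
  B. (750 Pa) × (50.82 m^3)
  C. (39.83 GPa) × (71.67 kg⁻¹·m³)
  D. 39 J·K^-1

Reference: [kg·s⁻¹] · [m²·s⁻¹] = kg·m²·s⁻².
Each option:
  A. [m²·s⁻¹] · [kg·m⁻¹·s⁻¹] = kg·m·s⁻²
  B. [kg·m⁻¹·s⁻²] · [m³] = kg·m²·s⁻²  ← same
  C. [kg·m⁻¹·s⁻²] · [kg⁻¹·m³] = m²·s⁻²
  D. J·K⁻¹ = N·m·K⁻¹ = kg·m²·s⁻²·K⁻¹
Only B. matches kg·m²·s⁻².

B.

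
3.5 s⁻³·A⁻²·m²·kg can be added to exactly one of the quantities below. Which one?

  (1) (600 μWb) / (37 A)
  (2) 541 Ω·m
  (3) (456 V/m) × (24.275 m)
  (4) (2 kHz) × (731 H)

Reference: kg·m²·s⁻³·A⁻².
Each option:
  (1) [kg·m²·s⁻²·A⁻¹] / [A] = kg·m²·s⁻²·A⁻²
  (2) Ω·m = V·A⁻¹·m = kg·m³·s⁻³·A⁻²
  (3) [kg·m·s⁻³·A⁻¹] · [m] = kg·m²·s⁻³·A⁻¹
  (4) [s⁻¹] · [kg·m²·s⁻²·A⁻²] = kg·m²·s⁻³·A⁻²  ← same
Only (4) matches kg·m²·s⁻³·A⁻².

(4)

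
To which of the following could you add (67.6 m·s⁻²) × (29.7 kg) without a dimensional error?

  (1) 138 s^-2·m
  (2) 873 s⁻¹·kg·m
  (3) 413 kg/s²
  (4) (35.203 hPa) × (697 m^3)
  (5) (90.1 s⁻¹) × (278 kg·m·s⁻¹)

Reference: [m·s⁻²] · [kg] = kg·m·s⁻².
Each option:
  (1) m·s⁻²
  (2) kg·m·s⁻¹
  (3) kg·s⁻²
  (4) [kg·m⁻¹·s⁻²] · [m³] = kg·m²·s⁻²
  (5) [s⁻¹] · [kg·m·s⁻¹] = kg·m·s⁻²  ← same
Only (5) matches kg·m·s⁻².

(5)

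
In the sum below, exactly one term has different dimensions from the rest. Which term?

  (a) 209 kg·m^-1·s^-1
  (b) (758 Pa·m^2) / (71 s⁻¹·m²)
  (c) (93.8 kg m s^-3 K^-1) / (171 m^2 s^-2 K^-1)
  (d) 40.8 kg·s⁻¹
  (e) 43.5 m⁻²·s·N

(d)

Expand each in SI base units:
  (a) kg·m⁻¹·s⁻¹
  (b) [kg·m·s⁻²] / [m²·s⁻¹] = kg·m⁻¹·s⁻¹
  (c) [kg·m·s⁻³·K⁻¹] / [m²·s⁻²·K⁻¹] = kg·m⁻¹·s⁻¹
  (d) kg·s⁻¹
  (e) N·s·m⁻² = kg·m·s⁻²·s·m⁻² = kg·m⁻¹·s⁻¹
All reduce to kg·m⁻¹·s⁻¹ except (d), which is kg·s⁻¹.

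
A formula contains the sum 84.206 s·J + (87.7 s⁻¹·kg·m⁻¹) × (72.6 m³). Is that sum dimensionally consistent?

Work out the base dimensions of each:
  84.206 s·J:  J·s = N·m·s = kg·m²·s⁻¹
  (87.7 s⁻¹·kg·m⁻¹) × (72.6 m³):  [kg·m⁻¹·s⁻¹] · [m³] = kg·m²·s⁻¹
Both are kg·m²·s⁻¹, so they have the same dimensions and can be added.

Yes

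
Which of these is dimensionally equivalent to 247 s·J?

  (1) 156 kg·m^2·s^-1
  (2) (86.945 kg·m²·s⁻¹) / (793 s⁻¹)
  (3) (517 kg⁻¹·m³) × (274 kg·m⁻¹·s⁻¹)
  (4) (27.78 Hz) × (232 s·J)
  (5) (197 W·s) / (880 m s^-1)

(1)

Reference: J·s = N·m·s = kg·m²·s⁻¹.
Each option:
  (1) kg·m²·s⁻¹  ← same
  (2) [kg·m²·s⁻¹] / [s⁻¹] = kg·m²
  (3) [kg⁻¹·m³] · [kg·m⁻¹·s⁻¹] = m²·s⁻¹
  (4) [s⁻¹] · [kg·m²·s⁻¹] = kg·m²·s⁻²
  (5) [kg·m²·s⁻²] / [m·s⁻¹] = kg·m·s⁻¹
Only (1) matches kg·m²·s⁻¹.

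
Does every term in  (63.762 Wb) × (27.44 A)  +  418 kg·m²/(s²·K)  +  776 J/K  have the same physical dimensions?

Expand each in SI base units:
  (63.762 Wb) × (27.44 A):  [kg·m²·s⁻²·A⁻¹] · [A] = kg·m²·s⁻²
  418 kg·m²/(s²·K):  kg·m²·s⁻²·K⁻¹
  776 J/K:  J·K⁻¹ = N·m·K⁻¹ = kg·m²·s⁻²·K⁻¹
The terms do not share a single dimension (kg·m²·s⁻² vs kg·m²·s⁻²·K⁻¹).

No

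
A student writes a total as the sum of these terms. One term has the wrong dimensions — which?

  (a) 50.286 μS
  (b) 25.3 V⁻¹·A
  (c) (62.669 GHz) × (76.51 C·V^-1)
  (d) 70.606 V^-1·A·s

(d)

Expand each in SI base units:
  (a) S = Ω⁻¹ = kg⁻¹·m⁻²·s³·A²
  (b) A·V⁻¹ = A·(J·C⁻¹)⁻¹ = kg⁻¹·m⁻²·s³·A²
  (c) [s⁻¹] · [kg⁻¹·m⁻²·s⁴·A²] = kg⁻¹·m⁻²·s³·A²
  (d) A·s·V⁻¹ = A·s·(J·C⁻¹)⁻¹ = kg⁻¹·m⁻²·s⁴·A²
All reduce to kg⁻¹·m⁻²·s³·A² except (d), which is kg⁻¹·m⁻²·s⁴·A².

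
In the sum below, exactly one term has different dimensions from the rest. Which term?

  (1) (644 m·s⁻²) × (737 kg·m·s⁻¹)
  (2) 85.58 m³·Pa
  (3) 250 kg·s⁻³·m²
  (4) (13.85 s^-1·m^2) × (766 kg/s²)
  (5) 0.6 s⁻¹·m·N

In SI base units:
  (1) [m·s⁻²] · [kg·m·s⁻¹] = kg·m²·s⁻³
  (2) Pa·m³ = N·m⁻²·m³ = kg·m²·s⁻²
  (3) kg·m²·s⁻³
  (4) [m²·s⁻¹] · [kg·s⁻²] = kg·m²·s⁻³
  (5) N·m·s⁻¹ = kg·m·s⁻²·m·s⁻¹ = kg·m²·s⁻³
All reduce to kg·m²·s⁻³ except (2), which is kg·m²·s⁻².

(2)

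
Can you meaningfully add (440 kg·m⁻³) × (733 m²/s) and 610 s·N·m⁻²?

Yes

Work out the base dimensions of each:
  (440 kg·m⁻³) × (733 m²/s):  [kg·m⁻³] · [m²·s⁻¹] = kg·m⁻¹·s⁻¹
  610 s·N·m⁻²:  N·s·m⁻² = kg·m·s⁻²·s·m⁻² = kg·m⁻¹·s⁻¹
Both are kg·m⁻¹·s⁻¹, so they have the same dimensions and can be added.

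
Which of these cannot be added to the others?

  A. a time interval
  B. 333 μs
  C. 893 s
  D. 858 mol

Dimensions:
  A. [time interval] = s
  B. s
  C. s
  D. mol
All reduce to s except D., which is mol.

D.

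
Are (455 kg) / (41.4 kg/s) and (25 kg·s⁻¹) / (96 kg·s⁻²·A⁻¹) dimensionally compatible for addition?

No

Work out the base dimensions of each:
  (455 kg) / (41.4 kg/s):  [kg] / [kg·s⁻¹] = s
  (25 kg·s⁻¹) / (96 kg·s⁻²·A⁻¹):  [kg·s⁻¹] / [kg·s⁻²·A⁻¹] = s·A
s ≠ s·A, so they cannot be added.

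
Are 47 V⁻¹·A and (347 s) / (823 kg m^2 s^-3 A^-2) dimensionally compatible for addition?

No

In SI base units:
  47 V⁻¹·A:  A·V⁻¹ = A·(J·C⁻¹)⁻¹ = kg⁻¹·m⁻²·s³·A²
  (347 s) / (823 kg m^2 s^-3 A^-2):  [s] / [kg·m²·s⁻³·A⁻²] = kg⁻¹·m⁻²·s⁴·A²
kg⁻¹·m⁻²·s³·A² ≠ kg⁻¹·m⁻²·s⁴·A², so they cannot be added.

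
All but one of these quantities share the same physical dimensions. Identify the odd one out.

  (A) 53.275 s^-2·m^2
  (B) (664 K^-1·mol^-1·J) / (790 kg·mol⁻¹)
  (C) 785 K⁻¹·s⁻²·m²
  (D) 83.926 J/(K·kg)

Expand each in SI base units:
  (A) m²·s⁻²
  (B) [kg·m²·s⁻²·K⁻¹·mol⁻¹] / [kg·mol⁻¹] = m²·s⁻²·K⁻¹
  (C) m²·s⁻²·K⁻¹
  (D) J·kg⁻¹·K⁻¹ = N·m·kg⁻¹·K⁻¹ = m²·s⁻²·K⁻¹
All reduce to m²·s⁻²·K⁻¹ except (A), which is m²·s⁻².

(A)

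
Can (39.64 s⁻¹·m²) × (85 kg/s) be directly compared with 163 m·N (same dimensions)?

In SI base units:
  (39.64 s⁻¹·m²) × (85 kg/s):  [m²·s⁻¹] · [kg·s⁻¹] = kg·m²·s⁻²
  163 m·N:  N·m = kg·m·s⁻²·m = kg·m²·s⁻²
Both are kg·m²·s⁻², so they have the same dimensions and can be added.

Yes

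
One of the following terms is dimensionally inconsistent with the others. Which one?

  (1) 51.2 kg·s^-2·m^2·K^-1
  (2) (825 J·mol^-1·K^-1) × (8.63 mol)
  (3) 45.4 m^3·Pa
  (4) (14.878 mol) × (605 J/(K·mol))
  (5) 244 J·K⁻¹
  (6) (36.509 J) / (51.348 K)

(3)

In SI base units:
  (1) kg·m²·s⁻²·K⁻¹
  (2) [kg·m²·s⁻²·K⁻¹·mol⁻¹] · [mol] = kg·m²·s⁻²·K⁻¹
  (3) Pa·m³ = N·m⁻²·m³ = kg·m²·s⁻²
  (4) [mol] · [kg·m²·s⁻²·K⁻¹·mol⁻¹] = kg·m²·s⁻²·K⁻¹
  (5) J·K⁻¹ = N·m·K⁻¹ = kg·m²·s⁻²·K⁻¹
  (6) [kg·m²·s⁻²] / [K] = kg·m²·s⁻²·K⁻¹
All reduce to kg·m²·s⁻²·K⁻¹ except (3), which is kg·m²·s⁻².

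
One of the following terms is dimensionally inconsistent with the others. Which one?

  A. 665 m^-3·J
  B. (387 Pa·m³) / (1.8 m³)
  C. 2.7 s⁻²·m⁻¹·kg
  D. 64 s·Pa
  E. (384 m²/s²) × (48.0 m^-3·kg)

Dimensions:
  A. J·m⁻³ = N·m·m⁻³ = kg·m⁻¹·s⁻²
  B. [kg·m²·s⁻²] / [m³] = kg·m⁻¹·s⁻²
  C. kg·m⁻¹·s⁻²
  D. Pa·s = N·m⁻²·s = kg·m⁻¹·s⁻¹
  E. [m²·s⁻²] · [kg·m⁻³] = kg·m⁻¹·s⁻²
All reduce to kg·m⁻¹·s⁻² except D., which is kg·m⁻¹·s⁻¹.

D.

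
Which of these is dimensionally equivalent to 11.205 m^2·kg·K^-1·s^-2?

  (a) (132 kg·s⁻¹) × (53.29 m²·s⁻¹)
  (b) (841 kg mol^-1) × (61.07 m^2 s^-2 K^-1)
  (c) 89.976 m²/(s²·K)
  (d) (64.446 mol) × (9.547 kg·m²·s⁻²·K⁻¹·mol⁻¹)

Reference: kg·m²·s⁻²·K⁻¹.
Each option:
  (a) [kg·s⁻¹] · [m²·s⁻¹] = kg·m²·s⁻²
  (b) [kg·mol⁻¹] · [m²·s⁻²·K⁻¹] = kg·m²·s⁻²·K⁻¹·mol⁻¹
  (c) m²·s⁻²·K⁻¹
  (d) [mol] · [kg·m²·s⁻²·K⁻¹·mol⁻¹] = kg·m²·s⁻²·K⁻¹  ← same
Only (d) matches kg·m²·s⁻²·K⁻¹.

(d)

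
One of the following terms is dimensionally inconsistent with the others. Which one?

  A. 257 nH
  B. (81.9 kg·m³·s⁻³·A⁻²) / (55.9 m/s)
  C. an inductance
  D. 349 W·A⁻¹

D.

In SI base units:
  A. H = V·s·A⁻¹ = kg·m²·s⁻²·A⁻²
  B. [kg·m³·s⁻³·A⁻²] / [m·s⁻¹] = kg·m²·s⁻²·A⁻²
  C. [inductance] = kg·m²·s⁻²·A⁻²
  D. W·A⁻¹ = J·s⁻¹·A⁻¹ = kg·m²·s⁻³·A⁻¹
All reduce to kg·m²·s⁻²·A⁻² except D., which is kg·m²·s⁻³·A⁻¹.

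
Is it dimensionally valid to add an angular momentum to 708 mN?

Work out the base dimensions of each:
  an angular momentum:  [angular momentum] = kg·m²·s⁻¹
  708 mN:  N = kg·m·s⁻²
kg·m²·s⁻¹ ≠ kg·m·s⁻², so they cannot be added.

No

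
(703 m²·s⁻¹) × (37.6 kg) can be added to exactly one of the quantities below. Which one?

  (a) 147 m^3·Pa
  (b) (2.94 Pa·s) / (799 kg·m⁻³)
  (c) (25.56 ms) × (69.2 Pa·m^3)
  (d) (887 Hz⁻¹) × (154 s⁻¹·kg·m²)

(c)

Reference: [m²·s⁻¹] · [kg] = kg·m²·s⁻¹.
Each option:
  (a) Pa·m³ = N·m⁻²·m³ = kg·m²·s⁻²
  (b) [kg·m⁻¹·s⁻¹] / [kg·m⁻³] = m²·s⁻¹
  (c) [s] · [kg·m²·s⁻²] = kg·m²·s⁻¹  ← same
  (d) [s] · [kg·m²·s⁻¹] = kg·m²
Only (c) matches kg·m²·s⁻¹.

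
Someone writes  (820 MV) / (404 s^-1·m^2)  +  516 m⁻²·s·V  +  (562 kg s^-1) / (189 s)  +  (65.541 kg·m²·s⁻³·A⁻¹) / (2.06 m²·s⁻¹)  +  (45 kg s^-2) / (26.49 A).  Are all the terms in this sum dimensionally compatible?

Reduce each to base SI dimensions:
  (820 MV) / (404 s^-1·m^2):  [kg·m²·s⁻³·A⁻¹] / [m²·s⁻¹] = kg·s⁻²·A⁻¹
  516 m⁻²·s·V:  V·s·m⁻² = J·C⁻¹·s·m⁻² = kg·s⁻²·A⁻¹
  (562 kg s^-1) / (189 s):  [kg·s⁻¹] / [s] = kg·s⁻²
  (65.541 kg·m²·s⁻³·A⁻¹) / (2.06 m²·s⁻¹):  [kg·m²·s⁻³·A⁻¹] / [m²·s⁻¹] = kg·s⁻²·A⁻¹
  (45 kg s^-2) / (26.49 A):  [kg·s⁻²] / [A] = kg·s⁻²·A⁻¹
The terms do not share a single dimension (kg·s⁻² vs kg·s⁻²·A⁻¹).

No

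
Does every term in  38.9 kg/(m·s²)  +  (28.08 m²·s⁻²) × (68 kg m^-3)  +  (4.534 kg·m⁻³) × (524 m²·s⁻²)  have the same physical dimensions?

Yes

Reduce each to base SI dimensions:
  38.9 kg/(m·s²):  kg·m⁻¹·s⁻²
  (28.08 m²·s⁻²) × (68 kg m^-3):  [m²·s⁻²] · [kg·m⁻³] = kg·m⁻¹·s⁻²
  (4.534 kg·m⁻³) × (524 m²·s⁻²):  [kg·m⁻³] · [m²·s⁻²] = kg·m⁻¹·s⁻²
Every term reduces to kg·m⁻¹·s⁻².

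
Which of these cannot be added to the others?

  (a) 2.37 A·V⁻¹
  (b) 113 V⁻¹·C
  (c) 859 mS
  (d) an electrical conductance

(b)

Work out the base dimensions of each:
  (a) A·V⁻¹ = A·(J·C⁻¹)⁻¹ = kg⁻¹·m⁻²·s³·A²
  (b) C·V⁻¹ = s·A·(J·C⁻¹)⁻¹ = kg⁻¹·m⁻²·s⁴·A²
  (c) S = Ω⁻¹ = kg⁻¹·m⁻²·s³·A²
  (d) [electrical conductance] = kg⁻¹·m⁻²·s³·A²
All reduce to kg⁻¹·m⁻²·s³·A² except (b), which is kg⁻¹·m⁻²·s⁴·A².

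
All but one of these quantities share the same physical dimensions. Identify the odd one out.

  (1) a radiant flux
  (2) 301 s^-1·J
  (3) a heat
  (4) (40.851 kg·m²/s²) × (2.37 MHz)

(3)

Dimensions:
  (1) [radiant flux] = kg·m²·s⁻³
  (2) J·s⁻¹ = N·m·s⁻¹ = kg·m²·s⁻³
  (3) [heat] = kg·m²·s⁻²
  (4) [kg·m²·s⁻²] · [s⁻¹] = kg·m²·s⁻³
All reduce to kg·m²·s⁻³ except (3), which is kg·m²·s⁻².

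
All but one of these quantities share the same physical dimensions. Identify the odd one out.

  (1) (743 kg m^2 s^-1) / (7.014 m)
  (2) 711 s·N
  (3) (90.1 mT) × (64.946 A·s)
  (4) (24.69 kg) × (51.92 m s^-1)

Reduce each to base SI dimensions:
  (1) [kg·m²·s⁻¹] / [m] = kg·m·s⁻¹
  (2) N·s = kg·m·s⁻²·s = kg·m·s⁻¹
  (3) [kg·s⁻²·A⁻¹] · [s·A] = kg·s⁻¹
  (4) [kg] · [m·s⁻¹] = kg·m·s⁻¹
All reduce to kg·m·s⁻¹ except (3), which is kg·s⁻¹.

(3)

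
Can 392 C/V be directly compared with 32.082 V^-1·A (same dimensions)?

No

Dimensions:
  392 C/V:  C·V⁻¹ = s·A·(J·C⁻¹)⁻¹ = kg⁻¹·m⁻²·s⁴·A²
  32.082 V^-1·A:  A·V⁻¹ = A·(J·C⁻¹)⁻¹ = kg⁻¹·m⁻²·s³·A²
kg⁻¹·m⁻²·s⁴·A² ≠ kg⁻¹·m⁻²·s³·A², so they cannot be added.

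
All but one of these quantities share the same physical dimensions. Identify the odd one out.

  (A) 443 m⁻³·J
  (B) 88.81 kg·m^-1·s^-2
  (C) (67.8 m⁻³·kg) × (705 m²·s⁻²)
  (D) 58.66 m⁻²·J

(D)

Expand each in SI base units:
  (A) J·m⁻³ = N·m·m⁻³ = kg·m⁻¹·s⁻²
  (B) kg·m⁻¹·s⁻²
  (C) [kg·m⁻³] · [m²·s⁻²] = kg·m⁻¹·s⁻²
  (D) J·m⁻² = N·m·m⁻² = kg·s⁻²
All reduce to kg·m⁻¹·s⁻² except (D), which is kg·s⁻².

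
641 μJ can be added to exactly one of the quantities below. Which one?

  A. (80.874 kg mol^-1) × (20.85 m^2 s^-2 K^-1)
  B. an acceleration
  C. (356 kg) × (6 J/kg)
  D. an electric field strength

C.

Reference: J = N·m = kg·m²·s⁻².
Each option:
  A. [kg·mol⁻¹] · [m²·s⁻²·K⁻¹] = kg·m²·s⁻²·K⁻¹·mol⁻¹
  B. [acceleration] = m·s⁻²
  C. [kg] · [m²·s⁻²] = kg·m²·s⁻²  ← same
  D. [electric field strength] = kg·m·s⁻³·A⁻¹
Only C. matches kg·m²·s⁻².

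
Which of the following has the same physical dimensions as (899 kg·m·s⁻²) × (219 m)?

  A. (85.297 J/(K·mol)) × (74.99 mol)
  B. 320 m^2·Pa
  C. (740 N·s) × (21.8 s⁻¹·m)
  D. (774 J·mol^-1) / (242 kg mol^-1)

Reference: [kg·m·s⁻²] · [m] = kg·m²·s⁻².
Each option:
  A. [kg·m²·s⁻²·K⁻¹·mol⁻¹] · [mol] = kg·m²·s⁻²·K⁻¹
  B. Pa·m² = N·m⁻²·m² = kg·m·s⁻²
  C. [kg·m·s⁻¹] · [m·s⁻¹] = kg·m²·s⁻²  ← same
  D. [kg·m²·s⁻²·mol⁻¹] / [kg·mol⁻¹] = m²·s⁻²
Only C. matches kg·m²·s⁻².

C.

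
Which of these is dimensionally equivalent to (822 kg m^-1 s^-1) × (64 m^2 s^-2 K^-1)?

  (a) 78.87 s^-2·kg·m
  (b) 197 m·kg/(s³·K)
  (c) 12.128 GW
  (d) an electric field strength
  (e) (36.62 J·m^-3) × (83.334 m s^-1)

Reference: [kg·m⁻¹·s⁻¹] · [m²·s⁻²·K⁻¹] = kg·m·s⁻³·K⁻¹.
Each option:
  (a) kg·m·s⁻²
  (b) kg·m·s⁻³·K⁻¹  ← same
  (c) W = J·s⁻¹ = kg·m²·s⁻³
  (d) [electric field strength] = kg·m·s⁻³·A⁻¹
  (e) [kg·m⁻¹·s⁻²] · [m·s⁻¹] = kg·s⁻³
Only (b) matches kg·m·s⁻³·K⁻¹.

(b)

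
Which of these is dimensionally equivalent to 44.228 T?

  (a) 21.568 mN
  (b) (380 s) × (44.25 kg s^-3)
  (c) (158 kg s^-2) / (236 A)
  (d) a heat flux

Reference: T = Wb·m⁻² = kg·s⁻²·A⁻¹.
Each option:
  (a) N = kg·m·s⁻²
  (b) [s] · [kg·s⁻³] = kg·s⁻²
  (c) [kg·s⁻²] / [A] = kg·s⁻²·A⁻¹  ← same
  (d) [heat flux] = kg·s⁻³
Only (c) matches kg·s⁻²·A⁻¹.

(c)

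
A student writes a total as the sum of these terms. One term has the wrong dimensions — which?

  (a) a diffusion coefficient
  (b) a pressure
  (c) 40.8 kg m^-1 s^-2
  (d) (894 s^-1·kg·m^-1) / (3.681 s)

(a)

Dimensions:
  (a) [diffusion coefficient] = m²·s⁻¹
  (b) [pressure] = kg·m⁻¹·s⁻²
  (c) kg·m⁻¹·s⁻²
  (d) [kg·m⁻¹·s⁻¹] / [s] = kg·m⁻¹·s⁻²
All reduce to kg·m⁻¹·s⁻² except (a), which is m²·s⁻¹.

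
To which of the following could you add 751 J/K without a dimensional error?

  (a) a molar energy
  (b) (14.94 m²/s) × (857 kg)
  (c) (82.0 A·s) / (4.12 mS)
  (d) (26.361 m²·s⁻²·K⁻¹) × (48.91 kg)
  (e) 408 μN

(d)

Reference: J·K⁻¹ = N·m·K⁻¹ = kg·m²·s⁻²·K⁻¹.
Each option:
  (a) [molar energy] = kg·m²·s⁻²·mol⁻¹
  (b) [m²·s⁻¹] · [kg] = kg·m²·s⁻¹
  (c) [s·A] / [kg⁻¹·m⁻²·s³·A²] = kg·m²·s⁻²·A⁻¹
  (d) [m²·s⁻²·K⁻¹] · [kg] = kg·m²·s⁻²·K⁻¹  ← same
  (e) N = kg·m·s⁻²
Only (d) matches kg·m²·s⁻²·K⁻¹.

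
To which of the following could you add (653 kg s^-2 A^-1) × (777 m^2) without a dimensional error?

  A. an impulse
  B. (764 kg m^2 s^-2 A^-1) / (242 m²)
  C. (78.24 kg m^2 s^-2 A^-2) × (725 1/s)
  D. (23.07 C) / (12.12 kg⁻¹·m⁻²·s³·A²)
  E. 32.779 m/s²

D.

Reference: [kg·s⁻²·A⁻¹] · [m²] = kg·m²·s⁻²·A⁻¹.
Each option:
  A. [impulse] = kg·m·s⁻¹
  B. [kg·m²·s⁻²·A⁻¹] / [m²] = kg·s⁻²·A⁻¹
  C. [kg·m²·s⁻²·A⁻²] · [s⁻¹] = kg·m²·s⁻³·A⁻²
  D. [s·A] / [kg⁻¹·m⁻²·s³·A²] = kg·m²·s⁻²·A⁻¹  ← same
  E. m·s⁻²
Only D. matches kg·m²·s⁻²·A⁻¹.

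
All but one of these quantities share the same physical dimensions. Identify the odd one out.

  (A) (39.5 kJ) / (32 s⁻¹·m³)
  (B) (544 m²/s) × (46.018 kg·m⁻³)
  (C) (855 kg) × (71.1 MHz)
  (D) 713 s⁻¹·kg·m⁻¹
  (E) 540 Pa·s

In SI base units:
  (A) [kg·m²·s⁻²] / [m³·s⁻¹] = kg·m⁻¹·s⁻¹
  (B) [m²·s⁻¹] · [kg·m⁻³] = kg·m⁻¹·s⁻¹
  (C) [kg] · [s⁻¹] = kg·s⁻¹
  (D) kg·m⁻¹·s⁻¹
  (E) Pa·s = N·m⁻²·s = kg·m⁻¹·s⁻¹
All reduce to kg·m⁻¹·s⁻¹ except (C), which is kg·s⁻¹.

(C)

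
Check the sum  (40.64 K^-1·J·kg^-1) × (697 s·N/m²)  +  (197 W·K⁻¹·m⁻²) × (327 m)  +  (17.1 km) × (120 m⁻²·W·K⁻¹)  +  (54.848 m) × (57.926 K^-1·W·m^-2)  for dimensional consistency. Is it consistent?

Yes

Reduce each to base SI dimensions:
  (40.64 K^-1·J·kg^-1) × (697 s·N/m²):  [m²·s⁻²·K⁻¹] · [kg·m⁻¹·s⁻¹] = kg·m·s⁻³·K⁻¹
  (197 W·K⁻¹·m⁻²) × (327 m):  [kg·s⁻³·K⁻¹] · [m] = kg·m·s⁻³·K⁻¹
  (17.1 km) × (120 m⁻²·W·K⁻¹):  [m] · [kg·s⁻³·K⁻¹] = kg·m·s⁻³·K⁻¹
  (54.848 m) × (57.926 K^-1·W·m^-2):  [m] · [kg·s⁻³·K⁻¹] = kg·m·s⁻³·K⁻¹
Every term reduces to kg·m·s⁻³·K⁻¹.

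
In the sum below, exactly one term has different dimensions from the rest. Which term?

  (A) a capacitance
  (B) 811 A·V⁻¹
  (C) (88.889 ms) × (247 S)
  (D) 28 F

(B)

Work out the base dimensions of each:
  (A) [capacitance] = kg⁻¹·m⁻²·s⁴·A²
  (B) A·V⁻¹ = A·(J·C⁻¹)⁻¹ = kg⁻¹·m⁻²·s³·A²
  (C) [s] · [kg⁻¹·m⁻²·s³·A²] = kg⁻¹·m⁻²·s⁴·A²
  (D) F = C·V⁻¹ = kg⁻¹·m⁻²·s⁴·A²
All reduce to kg⁻¹·m⁻²·s⁴·A² except (B), which is kg⁻¹·m⁻²·s³·A².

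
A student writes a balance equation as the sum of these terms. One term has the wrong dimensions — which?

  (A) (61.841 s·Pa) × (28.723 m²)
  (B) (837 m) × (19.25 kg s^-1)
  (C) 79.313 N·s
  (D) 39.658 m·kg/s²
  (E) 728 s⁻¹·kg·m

(D)

In SI base units:
  (A) [kg·m⁻¹·s⁻¹] · [m²] = kg·m·s⁻¹
  (B) [m] · [kg·s⁻¹] = kg·m·s⁻¹
  (C) N·s = kg·m·s⁻²·s = kg·m·s⁻¹
  (D) kg·m·s⁻²
  (E) kg·m·s⁻¹
All reduce to kg·m·s⁻¹ except (D), which is kg·m·s⁻².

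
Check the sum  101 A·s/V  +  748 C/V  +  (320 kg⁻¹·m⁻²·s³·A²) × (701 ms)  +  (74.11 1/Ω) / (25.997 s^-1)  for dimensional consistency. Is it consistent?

Yes

In SI base units:
  101 A·s/V:  A·s·V⁻¹ = A·s·(J·C⁻¹)⁻¹ = kg⁻¹·m⁻²·s⁴·A²
  748 C/V:  C·V⁻¹ = s·A·(J·C⁻¹)⁻¹ = kg⁻¹·m⁻²·s⁴·A²
  (320 kg⁻¹·m⁻²·s³·A²) × (701 ms):  [kg⁻¹·m⁻²·s³·A²] · [s] = kg⁻¹·m⁻²·s⁴·A²
  (74.11 1/Ω) / (25.997 s^-1):  [kg⁻¹·m⁻²·s³·A²] / [s⁻¹] = kg⁻¹·m⁻²·s⁴·A²
Every term reduces to kg⁻¹·m⁻²·s⁴·A².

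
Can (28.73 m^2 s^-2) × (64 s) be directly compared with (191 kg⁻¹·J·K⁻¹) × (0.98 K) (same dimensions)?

No

Dimensions:
  (28.73 m^2 s^-2) × (64 s):  [m²·s⁻²] · [s] = m²·s⁻¹
  (191 kg⁻¹·J·K⁻¹) × (0.98 K):  [m²·s⁻²·K⁻¹] · [K] = m²·s⁻²
m²·s⁻¹ ≠ m²·s⁻², so they cannot be added.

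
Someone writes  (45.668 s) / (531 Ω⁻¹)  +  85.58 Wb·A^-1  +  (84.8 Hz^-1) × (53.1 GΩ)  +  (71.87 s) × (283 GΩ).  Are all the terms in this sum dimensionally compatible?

Dimensions:
  (45.668 s) / (531 Ω⁻¹):  [s] / [kg⁻¹·m⁻²·s³·A²] = kg·m²·s⁻²·A⁻²
  85.58 Wb·A^-1:  Wb·A⁻¹ = V·s·A⁻¹ = kg·m²·s⁻²·A⁻²
  (84.8 Hz^-1) × (53.1 GΩ):  [s] · [kg·m²·s⁻³·A⁻²] = kg·m²·s⁻²·A⁻²
  (71.87 s) × (283 GΩ):  [s] · [kg·m²·s⁻³·A⁻²] = kg·m²·s⁻²·A⁻²
Every term reduces to kg·m²·s⁻²·A⁻².

Yes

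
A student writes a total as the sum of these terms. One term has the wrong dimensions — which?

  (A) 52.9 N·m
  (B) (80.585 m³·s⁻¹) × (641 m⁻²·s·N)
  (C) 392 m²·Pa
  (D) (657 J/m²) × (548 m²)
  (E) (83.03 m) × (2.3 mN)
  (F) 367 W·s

Reduce each to base SI dimensions:
  (A) N·m = kg·m·s⁻²·m = kg·m²·s⁻²
  (B) [m³·s⁻¹] · [kg·m⁻¹·s⁻¹] = kg·m²·s⁻²
  (C) Pa·m² = N·m⁻²·m² = kg·m·s⁻²
  (D) [kg·s⁻²] · [m²] = kg·m²·s⁻²
  (E) [m] · [kg·m·s⁻²] = kg·m²·s⁻²
  (F) W·s = J·s⁻¹·s = kg·m²·s⁻²
All reduce to kg·m²·s⁻² except (C), which is kg·m·s⁻².

(C)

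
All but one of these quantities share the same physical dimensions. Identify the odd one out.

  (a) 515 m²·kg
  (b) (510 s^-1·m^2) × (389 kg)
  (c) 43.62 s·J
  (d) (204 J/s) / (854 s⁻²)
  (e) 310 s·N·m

(a)

Dimensions:
  (a) kg·m²
  (b) [m²·s⁻¹] · [kg] = kg·m²·s⁻¹
  (c) J·s = N·m·s = kg·m²·s⁻¹
  (d) [kg·m²·s⁻³] / [s⁻²] = kg·m²·s⁻¹
  (e) N·m·s = kg·m·s⁻²·m·s = kg·m²·s⁻¹
All reduce to kg·m²·s⁻¹ except (a), which is kg·m².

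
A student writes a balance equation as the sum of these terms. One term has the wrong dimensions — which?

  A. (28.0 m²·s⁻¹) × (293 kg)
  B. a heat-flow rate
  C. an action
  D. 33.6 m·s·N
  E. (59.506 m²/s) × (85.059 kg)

Expand each in SI base units:
  A. [m²·s⁻¹] · [kg] = kg·m²·s⁻¹
  B. [heat-flow rate] = kg·m²·s⁻³
  C. [action] = kg·m²·s⁻¹
  D. N·m·s = kg·m·s⁻²·m·s = kg·m²·s⁻¹
  E. [m²·s⁻¹] · [kg] = kg·m²·s⁻¹
All reduce to kg·m²·s⁻¹ except B., which is kg·m²·s⁻³.

B.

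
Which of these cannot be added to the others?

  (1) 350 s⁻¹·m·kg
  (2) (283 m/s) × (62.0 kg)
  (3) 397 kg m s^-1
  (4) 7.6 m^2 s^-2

(4)

Expand each in SI base units:
  (1) kg·m·s⁻¹
  (2) [m·s⁻¹] · [kg] = kg·m·s⁻¹
  (3) kg·m·s⁻¹
  (4) m²·s⁻²
All reduce to kg·m·s⁻¹ except (4), which is m²·s⁻².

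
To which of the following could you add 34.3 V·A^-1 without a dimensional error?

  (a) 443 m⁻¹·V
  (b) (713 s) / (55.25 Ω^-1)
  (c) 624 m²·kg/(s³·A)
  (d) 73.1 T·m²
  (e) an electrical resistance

(e)

Reference: V·A⁻¹ = J·C⁻¹·A⁻¹ = kg·m²·s⁻³·A⁻².
Each option:
  (a) V·m⁻¹ = J·C⁻¹·m⁻¹ = kg·m·s⁻³·A⁻¹
  (b) [s] / [kg⁻¹·m⁻²·s³·A²] = kg·m²·s⁻²·A⁻²
  (c) kg·m²·s⁻³·A⁻¹
  (d) T·m² = Wb·m⁻²·m² = kg·m²·s⁻²·A⁻¹
  (e) [electrical resistance] = kg·m²·s⁻³·A⁻²  ← same
Only (e) matches kg·m²·s⁻³·A⁻².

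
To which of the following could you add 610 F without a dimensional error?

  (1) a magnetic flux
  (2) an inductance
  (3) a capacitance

(3)

Reference: F = C·V⁻¹ = kg⁻¹·m⁻²·s⁴·A².
Each option:
  (1) [magnetic flux] = kg·m²·s⁻²·A⁻¹
  (2) [inductance] = kg·m²·s⁻²·A⁻²
  (3) [capacitance] = kg⁻¹·m⁻²·s⁴·A²  ← same
Only (3) matches kg⁻¹·m⁻²·s⁴·A².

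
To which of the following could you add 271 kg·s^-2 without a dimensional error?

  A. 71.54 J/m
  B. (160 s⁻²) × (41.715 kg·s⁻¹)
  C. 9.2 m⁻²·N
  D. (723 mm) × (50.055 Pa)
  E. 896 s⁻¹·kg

D.

Reference: kg·s⁻².
Each option:
  A. J·m⁻¹ = N·m·m⁻¹ = kg·m·s⁻²
  B. [s⁻²] · [kg·s⁻¹] = kg·s⁻³
  C. N·m⁻² = kg·m·s⁻²·m⁻² = kg·m⁻¹·s⁻²
  D. [m] · [kg·m⁻¹·s⁻²] = kg·s⁻²  ← same
  E. kg·s⁻¹
Only D. matches kg·s⁻².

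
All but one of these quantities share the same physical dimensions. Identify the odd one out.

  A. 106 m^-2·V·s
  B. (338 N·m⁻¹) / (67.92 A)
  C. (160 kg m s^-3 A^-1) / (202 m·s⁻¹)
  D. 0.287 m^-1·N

In SI base units:
  A. V·s·m⁻² = J·C⁻¹·s·m⁻² = kg·s⁻²·A⁻¹
  B. [kg·s⁻²] / [A] = kg·s⁻²·A⁻¹
  C. [kg·m·s⁻³·A⁻¹] / [m·s⁻¹] = kg·s⁻²·A⁻¹
  D. N·m⁻¹ = kg·m·s⁻²·m⁻¹ = kg·s⁻²
All reduce to kg·s⁻²·A⁻¹ except D., which is kg·s⁻².

D.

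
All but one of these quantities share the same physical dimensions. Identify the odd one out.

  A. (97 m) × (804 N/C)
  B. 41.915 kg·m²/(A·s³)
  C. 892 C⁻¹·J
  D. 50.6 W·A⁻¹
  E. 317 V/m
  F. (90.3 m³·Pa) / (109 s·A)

Expand each in SI base units:
  A. [m] · [kg·m·s⁻³·A⁻¹] = kg·m²·s⁻³·A⁻¹
  B. kg·m²·s⁻³·A⁻¹
  C. J·C⁻¹ = N·m·(s·A)⁻¹ = kg·m²·s⁻³·A⁻¹
  D. W·A⁻¹ = J·s⁻¹·A⁻¹ = kg·m²·s⁻³·A⁻¹
  E. V·m⁻¹ = J·C⁻¹·m⁻¹ = kg·m·s⁻³·A⁻¹
  F. [kg·m²·s⁻²] / [s·A] = kg·m²·s⁻³·A⁻¹
All reduce to kg·m²·s⁻³·A⁻¹ except E., which is kg·m·s⁻³·A⁻¹.

E.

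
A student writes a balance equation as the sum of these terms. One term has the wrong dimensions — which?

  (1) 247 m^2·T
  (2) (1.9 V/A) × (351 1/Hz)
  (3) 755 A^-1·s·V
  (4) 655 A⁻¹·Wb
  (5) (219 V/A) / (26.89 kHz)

In SI base units:
  (1) T·m² = Wb·m⁻²·m² = kg·m²·s⁻²·A⁻¹
  (2) [kg·m²·s⁻³·A⁻²] · [s] = kg·m²·s⁻²·A⁻²
  (3) V·s·A⁻¹ = J·C⁻¹·s·A⁻¹ = kg·m²·s⁻²·A⁻²
  (4) Wb·A⁻¹ = V·s·A⁻¹ = kg·m²·s⁻²·A⁻²
  (5) [kg·m²·s⁻³·A⁻²] / [s⁻¹] = kg·m²·s⁻²·A⁻²
All reduce to kg·m²·s⁻²·A⁻² except (1), which is kg·m²·s⁻²·A⁻¹.

(1)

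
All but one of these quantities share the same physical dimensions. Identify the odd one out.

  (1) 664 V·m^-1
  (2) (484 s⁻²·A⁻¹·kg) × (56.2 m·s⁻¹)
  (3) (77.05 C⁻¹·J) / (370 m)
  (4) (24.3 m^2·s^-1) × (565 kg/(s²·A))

(4)

Work out the base dimensions of each:
  (1) V·m⁻¹ = J·C⁻¹·m⁻¹ = kg·m·s⁻³·A⁻¹
  (2) [kg·s⁻²·A⁻¹] · [m·s⁻¹] = kg·m·s⁻³·A⁻¹
  (3) [kg·m²·s⁻³·A⁻¹] / [m] = kg·m·s⁻³·A⁻¹
  (4) [m²·s⁻¹] · [kg·s⁻²·A⁻¹] = kg·m²·s⁻³·A⁻¹
All reduce to kg·m·s⁻³·A⁻¹ except (4), which is kg·m²·s⁻³·A⁻¹.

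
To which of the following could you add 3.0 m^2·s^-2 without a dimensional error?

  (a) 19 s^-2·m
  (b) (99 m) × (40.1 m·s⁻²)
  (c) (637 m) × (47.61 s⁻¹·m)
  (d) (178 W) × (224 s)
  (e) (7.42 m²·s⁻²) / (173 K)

(b)

Reference: m²·s⁻².
Each option:
  (a) m·s⁻²
  (b) [m] · [m·s⁻²] = m²·s⁻²  ← same
  (c) [m] · [m·s⁻¹] = m²·s⁻¹
  (d) [kg·m²·s⁻³] · [s] = kg·m²·s⁻²
  (e) [m²·s⁻²] / [K] = m²·s⁻²·K⁻¹
Only (b) matches m²·s⁻².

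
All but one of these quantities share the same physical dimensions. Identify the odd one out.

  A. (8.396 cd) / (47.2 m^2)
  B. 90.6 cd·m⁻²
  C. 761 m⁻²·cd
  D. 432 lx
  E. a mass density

E.

In SI base units:
  A. [cd] / [m²] = m⁻²·cd
  B. cd·m⁻² = m⁻²·cd
  C. m⁻²·cd
  D. lx = lm·m⁻² = m⁻²·cd
  E. [mass density] = kg·m⁻³
All reduce to m⁻²·cd except E., which is kg·m⁻³.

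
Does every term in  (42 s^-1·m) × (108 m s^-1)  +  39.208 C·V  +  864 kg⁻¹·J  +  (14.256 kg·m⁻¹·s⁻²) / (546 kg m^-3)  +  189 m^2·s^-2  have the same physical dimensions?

No

Dimensions:
  (42 s^-1·m) × (108 m s^-1):  [m·s⁻¹] · [m·s⁻¹] = m²·s⁻²
  39.208 C·V:  C·V = s·A·J·C⁻¹ = kg·m²·s⁻²
  864 kg⁻¹·J:  J·kg⁻¹ = N·m·kg⁻¹ = m²·s⁻²
  (14.256 kg·m⁻¹·s⁻²) / (546 kg m^-3):  [kg·m⁻¹·s⁻²] / [kg·m⁻³] = m²·s⁻²
  189 m^2·s^-2:  m²·s⁻²
The terms do not share a single dimension (kg·m²·s⁻² vs m²·s⁻²).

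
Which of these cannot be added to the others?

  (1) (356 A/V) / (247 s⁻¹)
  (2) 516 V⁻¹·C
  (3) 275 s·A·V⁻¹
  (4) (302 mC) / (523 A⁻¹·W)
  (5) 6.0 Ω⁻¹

(5)

Work out the base dimensions of each:
  (1) [kg⁻¹·m⁻²·s³·A²] / [s⁻¹] = kg⁻¹·m⁻²·s⁴·A²
  (2) C·V⁻¹ = s·A·(J·C⁻¹)⁻¹ = kg⁻¹·m⁻²·s⁴·A²
  (3) A·s·V⁻¹ = A·s·(J·C⁻¹)⁻¹ = kg⁻¹·m⁻²·s⁴·A²
  (4) [s·A] / [kg·m²·s⁻³·A⁻¹] = kg⁻¹·m⁻²·s⁴·A²
  (5) Ω⁻¹ = (V·A⁻¹)⁻¹ = kg⁻¹·m⁻²·s³·A²
All reduce to kg⁻¹·m⁻²·s⁴·A² except (5), which is kg⁻¹·m⁻²·s³·A².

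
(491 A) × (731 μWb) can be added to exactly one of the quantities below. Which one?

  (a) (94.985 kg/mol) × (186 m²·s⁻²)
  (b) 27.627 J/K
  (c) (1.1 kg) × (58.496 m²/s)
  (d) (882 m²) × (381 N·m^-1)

Reference: [A] · [kg·m²·s⁻²·A⁻¹] = kg·m²·s⁻².
Each option:
  (a) [kg·mol⁻¹] · [m²·s⁻²] = kg·m²·s⁻²·mol⁻¹
  (b) J·K⁻¹ = N·m·K⁻¹ = kg·m²·s⁻²·K⁻¹
  (c) [kg] · [m²·s⁻¹] = kg·m²·s⁻¹
  (d) [m²] · [kg·s⁻²] = kg·m²·s⁻²  ← same
Only (d) matches kg·m²·s⁻².

(d)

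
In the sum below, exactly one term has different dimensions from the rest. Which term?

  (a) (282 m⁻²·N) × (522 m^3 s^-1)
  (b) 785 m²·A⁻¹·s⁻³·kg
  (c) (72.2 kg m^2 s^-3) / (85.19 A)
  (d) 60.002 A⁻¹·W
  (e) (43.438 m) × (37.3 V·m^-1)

In SI base units:
  (a) [kg·m⁻¹·s⁻²] · [m³·s⁻¹] = kg·m²·s⁻³
  (b) kg·m²·s⁻³·A⁻¹
  (c) [kg·m²·s⁻³] / [A] = kg·m²·s⁻³·A⁻¹
  (d) W·A⁻¹ = J·s⁻¹·A⁻¹ = kg·m²·s⁻³·A⁻¹
  (e) [m] · [kg·m·s⁻³·A⁻¹] = kg·m²·s⁻³·A⁻¹
All reduce to kg·m²·s⁻³·A⁻¹ except (a), which is kg·m²·s⁻³.

(a)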